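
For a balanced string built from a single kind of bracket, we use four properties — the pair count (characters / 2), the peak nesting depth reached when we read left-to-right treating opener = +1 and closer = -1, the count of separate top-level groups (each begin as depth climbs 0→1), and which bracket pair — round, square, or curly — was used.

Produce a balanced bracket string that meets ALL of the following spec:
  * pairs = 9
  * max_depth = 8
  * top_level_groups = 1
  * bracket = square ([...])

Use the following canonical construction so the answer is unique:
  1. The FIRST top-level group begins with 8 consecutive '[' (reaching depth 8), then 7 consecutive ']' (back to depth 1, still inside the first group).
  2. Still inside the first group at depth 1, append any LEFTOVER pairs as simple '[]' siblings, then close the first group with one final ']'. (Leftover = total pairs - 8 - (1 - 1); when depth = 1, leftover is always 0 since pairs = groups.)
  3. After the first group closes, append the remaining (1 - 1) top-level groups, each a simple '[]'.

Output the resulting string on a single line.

Spec: pairs=9 depth=8 groups=1
Leftover pairs = 9 - 8 - (1-1) = 1
First group: deep chain of depth 8 + 1 sibling pairs
Remaining 0 groups: simple '[]' each

Answer: [[[[[[[[]]]]]]][]]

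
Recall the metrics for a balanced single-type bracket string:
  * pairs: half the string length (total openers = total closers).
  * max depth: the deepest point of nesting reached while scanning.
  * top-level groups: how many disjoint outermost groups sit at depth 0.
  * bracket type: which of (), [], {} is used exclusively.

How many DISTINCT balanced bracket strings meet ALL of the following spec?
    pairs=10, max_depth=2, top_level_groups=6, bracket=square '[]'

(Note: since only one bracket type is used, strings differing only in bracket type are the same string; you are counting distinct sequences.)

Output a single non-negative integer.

Answer: 126

Derivation:
Spec: pairs=10 depth=2 groups=6
Count(depth <= 2) = 126
Count(depth <= 1) = 0
Count(depth == 2) = 126 - 0 = 126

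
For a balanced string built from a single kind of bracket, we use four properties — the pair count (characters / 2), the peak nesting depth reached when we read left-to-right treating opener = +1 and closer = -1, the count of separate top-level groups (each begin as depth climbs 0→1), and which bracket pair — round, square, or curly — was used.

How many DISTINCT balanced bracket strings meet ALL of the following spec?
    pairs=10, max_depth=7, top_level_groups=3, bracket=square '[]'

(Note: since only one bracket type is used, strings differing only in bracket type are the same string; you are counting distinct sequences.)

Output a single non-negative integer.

Answer: 39

Derivation:
Spec: pairs=10 depth=7 groups=3
Count(depth <= 7) = 3429
Count(depth <= 6) = 3390
Count(depth == 7) = 3429 - 3390 = 39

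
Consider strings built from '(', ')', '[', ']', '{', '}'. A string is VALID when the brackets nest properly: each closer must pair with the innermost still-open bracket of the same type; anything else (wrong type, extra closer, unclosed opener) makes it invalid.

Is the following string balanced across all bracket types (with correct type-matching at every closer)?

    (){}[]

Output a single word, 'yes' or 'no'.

Answer: yes

Derivation:
pos 0: push '('; stack = (
pos 1: ')' matches '('; pop; stack = (empty)
pos 2: push '{'; stack = {
pos 3: '}' matches '{'; pop; stack = (empty)
pos 4: push '['; stack = [
pos 5: ']' matches '['; pop; stack = (empty)
end: stack empty → VALID
Verdict: properly nested → yes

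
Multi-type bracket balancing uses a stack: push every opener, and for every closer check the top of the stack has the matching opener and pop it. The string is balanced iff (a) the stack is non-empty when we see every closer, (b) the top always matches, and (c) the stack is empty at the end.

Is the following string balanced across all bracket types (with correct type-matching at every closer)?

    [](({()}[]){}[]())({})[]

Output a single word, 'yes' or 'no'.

Answer: yes

Derivation:
pos 0: push '['; stack = [
pos 1: ']' matches '['; pop; stack = (empty)
pos 2: push '('; stack = (
pos 3: push '('; stack = ((
pos 4: push '{'; stack = (({
pos 5: push '('; stack = (({(
pos 6: ')' matches '('; pop; stack = (({
pos 7: '}' matches '{'; pop; stack = ((
pos 8: push '['; stack = (([
pos 9: ']' matches '['; pop; stack = ((
pos 10: ')' matches '('; pop; stack = (
pos 11: push '{'; stack = ({
pos 12: '}' matches '{'; pop; stack = (
pos 13: push '['; stack = ([
pos 14: ']' matches '['; pop; stack = (
pos 15: push '('; stack = ((
pos 16: ')' matches '('; pop; stack = (
pos 17: ')' matches '('; pop; stack = (empty)
pos 18: push '('; stack = (
pos 19: push '{'; stack = ({
pos 20: '}' matches '{'; pop; stack = (
pos 21: ')' matches '('; pop; stack = (empty)
pos 22: push '['; stack = [
pos 23: ']' matches '['; pop; stack = (empty)
end: stack empty → VALID
Verdict: properly nested → yes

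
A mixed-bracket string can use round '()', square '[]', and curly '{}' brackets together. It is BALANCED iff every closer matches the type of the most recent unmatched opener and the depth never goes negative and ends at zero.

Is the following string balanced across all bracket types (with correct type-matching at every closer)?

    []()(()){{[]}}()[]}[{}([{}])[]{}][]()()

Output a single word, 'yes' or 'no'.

pos 0: push '['; stack = [
pos 1: ']' matches '['; pop; stack = (empty)
pos 2: push '('; stack = (
pos 3: ')' matches '('; pop; stack = (empty)
pos 4: push '('; stack = (
pos 5: push '('; stack = ((
pos 6: ')' matches '('; pop; stack = (
pos 7: ')' matches '('; pop; stack = (empty)
pos 8: push '{'; stack = {
pos 9: push '{'; stack = {{
pos 10: push '['; stack = {{[
pos 11: ']' matches '['; pop; stack = {{
pos 12: '}' matches '{'; pop; stack = {
pos 13: '}' matches '{'; pop; stack = (empty)
pos 14: push '('; stack = (
pos 15: ')' matches '('; pop; stack = (empty)
pos 16: push '['; stack = [
pos 17: ']' matches '['; pop; stack = (empty)
pos 18: saw closer '}' but stack is empty → INVALID
Verdict: unmatched closer '}' at position 18 → no

Answer: no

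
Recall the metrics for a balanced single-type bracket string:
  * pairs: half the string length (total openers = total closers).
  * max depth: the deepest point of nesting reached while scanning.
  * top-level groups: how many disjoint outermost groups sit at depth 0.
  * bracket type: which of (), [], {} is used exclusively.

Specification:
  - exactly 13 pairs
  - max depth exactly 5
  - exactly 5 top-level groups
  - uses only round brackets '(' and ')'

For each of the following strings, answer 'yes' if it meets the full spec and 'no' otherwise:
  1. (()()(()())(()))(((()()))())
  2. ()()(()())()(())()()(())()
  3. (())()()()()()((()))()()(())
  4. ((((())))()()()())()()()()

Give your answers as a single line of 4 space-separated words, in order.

String 1 '(()()(()())(()))(((()()))())': depth seq [1 2 1 2 1 2 3 2 3 2 1 2 3 2 1 0 1 2 3 4 3 4 3 2 1 2 1 0]
  -> pairs=14 depth=4 groups=2 -> no
String 2 '()()(()())()(())()()(())()': depth seq [1 0 1 0 1 2 1 2 1 0 1 0 1 2 1 0 1 0 1 0 1 2 1 0 1 0]
  -> pairs=13 depth=2 groups=9 -> no
String 3 '(())()()()()()((()))()()(())': depth seq [1 2 1 0 1 0 1 0 1 0 1 0 1 0 1 2 3 2 1 0 1 0 1 0 1 2 1 0]
  -> pairs=14 depth=3 groups=10 -> no
String 4 '((((())))()()()())()()()()': depth seq [1 2 3 4 5 4 3 2 1 2 1 2 1 2 1 2 1 0 1 0 1 0 1 0 1 0]
  -> pairs=13 depth=5 groups=5 -> yes

Answer: no no no yes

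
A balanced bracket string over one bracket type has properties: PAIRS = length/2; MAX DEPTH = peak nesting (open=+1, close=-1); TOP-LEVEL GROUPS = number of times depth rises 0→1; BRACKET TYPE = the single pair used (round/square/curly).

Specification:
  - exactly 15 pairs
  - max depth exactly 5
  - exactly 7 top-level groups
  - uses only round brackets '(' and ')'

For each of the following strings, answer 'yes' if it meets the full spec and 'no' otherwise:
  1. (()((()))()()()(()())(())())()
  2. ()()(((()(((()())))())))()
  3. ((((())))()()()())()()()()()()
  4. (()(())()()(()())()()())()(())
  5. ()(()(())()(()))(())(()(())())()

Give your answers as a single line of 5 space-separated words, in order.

Answer: no no yes no no

Derivation:
String 1 '(()((()))()()()(()())(())())()': depth seq [1 2 1 2 3 4 3 2 1 2 1 2 1 2 1 2 3 2 3 2 1 2 3 2 1 2 1 0 1 0]
  -> pairs=15 depth=4 groups=2 -> no
String 2 '()()(((()(((()())))())))()': depth seq [1 0 1 0 1 2 3 4 3 4 5 6 7 6 7 6 5 4 3 4 3 2 1 0 1 0]
  -> pairs=13 depth=7 groups=4 -> no
String 3 '((((())))()()()())()()()()()()': depth seq [1 2 3 4 5 4 3 2 1 2 1 2 1 2 1 2 1 0 1 0 1 0 1 0 1 0 1 0 1 0]
  -> pairs=15 depth=5 groups=7 -> yes
String 4 '(()(())()()(()())()()())()(())': depth seq [1 2 1 2 3 2 1 2 1 2 1 2 3 2 3 2 1 2 1 2 1 2 1 0 1 0 1 2 1 0]
  -> pairs=15 depth=3 groups=3 -> no
String 5 '()(()(())()(()))(())(()(())())()': depth seq [1 0 1 2 1 2 3 2 1 2 1 2 3 2 1 0 1 2 1 0 1 2 1 2 3 2 1 2 1 0 1 0]
  -> pairs=16 depth=3 groups=5 -> no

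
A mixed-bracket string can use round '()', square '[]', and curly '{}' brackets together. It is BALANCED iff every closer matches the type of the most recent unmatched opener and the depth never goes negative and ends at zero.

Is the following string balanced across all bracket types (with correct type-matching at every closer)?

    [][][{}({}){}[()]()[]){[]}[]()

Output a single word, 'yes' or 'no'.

pos 0: push '['; stack = [
pos 1: ']' matches '['; pop; stack = (empty)
pos 2: push '['; stack = [
pos 3: ']' matches '['; pop; stack = (empty)
pos 4: push '['; stack = [
pos 5: push '{'; stack = [{
pos 6: '}' matches '{'; pop; stack = [
pos 7: push '('; stack = [(
pos 8: push '{'; stack = [({
pos 9: '}' matches '{'; pop; stack = [(
pos 10: ')' matches '('; pop; stack = [
pos 11: push '{'; stack = [{
pos 12: '}' matches '{'; pop; stack = [
pos 13: push '['; stack = [[
pos 14: push '('; stack = [[(
pos 15: ')' matches '('; pop; stack = [[
pos 16: ']' matches '['; pop; stack = [
pos 17: push '('; stack = [(
pos 18: ')' matches '('; pop; stack = [
pos 19: push '['; stack = [[
pos 20: ']' matches '['; pop; stack = [
pos 21: saw closer ')' but top of stack is '[' (expected ']') → INVALID
Verdict: type mismatch at position 21: ')' closes '[' → no

Answer: no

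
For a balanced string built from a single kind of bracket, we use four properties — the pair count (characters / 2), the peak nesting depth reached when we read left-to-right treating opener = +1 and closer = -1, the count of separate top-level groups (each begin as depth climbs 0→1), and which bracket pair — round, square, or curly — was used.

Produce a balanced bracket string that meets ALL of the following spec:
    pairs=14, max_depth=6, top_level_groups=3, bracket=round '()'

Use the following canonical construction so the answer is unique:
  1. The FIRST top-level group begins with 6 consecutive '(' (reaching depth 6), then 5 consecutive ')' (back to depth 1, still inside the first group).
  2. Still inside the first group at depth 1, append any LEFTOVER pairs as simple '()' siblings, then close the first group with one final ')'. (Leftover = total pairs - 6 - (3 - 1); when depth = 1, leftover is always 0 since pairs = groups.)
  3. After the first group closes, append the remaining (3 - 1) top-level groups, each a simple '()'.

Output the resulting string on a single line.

Answer: (((((()))))()()()()()())()()

Derivation:
Spec: pairs=14 depth=6 groups=3
Leftover pairs = 14 - 6 - (3-1) = 6
First group: deep chain of depth 6 + 6 sibling pairs
Remaining 2 groups: simple '()' each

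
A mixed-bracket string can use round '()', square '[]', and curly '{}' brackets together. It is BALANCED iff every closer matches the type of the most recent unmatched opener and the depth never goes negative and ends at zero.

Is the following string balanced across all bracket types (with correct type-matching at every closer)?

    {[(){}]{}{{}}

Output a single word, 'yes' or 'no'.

Answer: no

Derivation:
pos 0: push '{'; stack = {
pos 1: push '['; stack = {[
pos 2: push '('; stack = {[(
pos 3: ')' matches '('; pop; stack = {[
pos 4: push '{'; stack = {[{
pos 5: '}' matches '{'; pop; stack = {[
pos 6: ']' matches '['; pop; stack = {
pos 7: push '{'; stack = {{
pos 8: '}' matches '{'; pop; stack = {
pos 9: push '{'; stack = {{
pos 10: push '{'; stack = {{{
pos 11: '}' matches '{'; pop; stack = {{
pos 12: '}' matches '{'; pop; stack = {
end: stack still non-empty ({) → INVALID
Verdict: unclosed openers at end: { → no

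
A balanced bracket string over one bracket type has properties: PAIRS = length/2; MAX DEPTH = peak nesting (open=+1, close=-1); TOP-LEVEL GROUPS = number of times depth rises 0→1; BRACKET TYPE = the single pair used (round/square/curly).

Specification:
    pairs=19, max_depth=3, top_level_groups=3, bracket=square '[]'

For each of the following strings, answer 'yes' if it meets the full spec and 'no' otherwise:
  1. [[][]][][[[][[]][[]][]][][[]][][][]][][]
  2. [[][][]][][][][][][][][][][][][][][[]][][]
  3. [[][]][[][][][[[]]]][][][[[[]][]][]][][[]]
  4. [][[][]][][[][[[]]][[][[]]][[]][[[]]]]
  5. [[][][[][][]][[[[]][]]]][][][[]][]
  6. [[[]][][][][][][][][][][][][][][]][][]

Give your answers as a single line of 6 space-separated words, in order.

Answer: no no no no no yes

Derivation:
String 1 '[[][]][][[[][[]][[]][]][][[]][][][]][][]': depth seq [1 2 1 2 1 0 1 0 1 2 3 2 3 4 3 2 3 4 3 2 3 2 1 2 1 2 3 2 1 2 1 2 1 2 1 0 1 0 1 0]
  -> pairs=20 depth=4 groups=5 -> no
String 2 '[[][][]][][][][][][][][][][][][][][[]][][]': depth seq [1 2 1 2 1 2 1 0 1 0 1 0 1 0 1 0 1 0 1 0 1 0 1 0 1 0 1 0 1 0 1 0 1 0 1 2 1 0 1 0 1 0]
  -> pairs=21 depth=2 groups=17 -> no
String 3 '[[][]][[][][][[[]]]][][][[[[]][]][]][][[]]': depth seq [1 2 1 2 1 0 1 2 1 2 1 2 1 2 3 4 3 2 1 0 1 0 1 0 1 2 3 4 3 2 3 2 1 2 1 0 1 0 1 2 1 0]
  -> pairs=21 depth=4 groups=7 -> no
String 4 '[][[][]][][[][[[]]][[][[]]][[]][[[]]]]': depth seq [1 0 1 2 1 2 1 0 1 0 1 2 1 2 3 4 3 2 1 2 3 2 3 4 3 2 1 2 3 2 1 2 3 4 3 2 1 0]
  -> pairs=19 depth=4 groups=4 -> no
String 5 '[[][][[][][]][[[[]][]]]][][][[]][]': depth seq [1 2 1 2 1 2 3 2 3 2 3 2 1 2 3 4 5 4 3 4 3 2 1 0 1 0 1 0 1 2 1 0 1 0]
  -> pairs=17 depth=5 groups=5 -> no
String 6 '[[[]][][][][][][][][][][][][][][]][][]': depth seq [1 2 3 2 1 2 1 2 1 2 1 2 1 2 1 2 1 2 1 2 1 2 1 2 1 2 1 2 1 2 1 2 1 0 1 0 1 0]
  -> pairs=19 depth=3 groups=3 -> yes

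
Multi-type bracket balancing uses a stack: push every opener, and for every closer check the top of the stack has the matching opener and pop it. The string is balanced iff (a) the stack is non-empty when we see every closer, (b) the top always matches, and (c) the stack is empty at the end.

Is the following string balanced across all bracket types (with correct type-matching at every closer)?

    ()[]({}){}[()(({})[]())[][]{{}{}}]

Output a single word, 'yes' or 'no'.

Answer: yes

Derivation:
pos 0: push '('; stack = (
pos 1: ')' matches '('; pop; stack = (empty)
pos 2: push '['; stack = [
pos 3: ']' matches '['; pop; stack = (empty)
pos 4: push '('; stack = (
pos 5: push '{'; stack = ({
pos 6: '}' matches '{'; pop; stack = (
pos 7: ')' matches '('; pop; stack = (empty)
pos 8: push '{'; stack = {
pos 9: '}' matches '{'; pop; stack = (empty)
pos 10: push '['; stack = [
pos 11: push '('; stack = [(
pos 12: ')' matches '('; pop; stack = [
pos 13: push '('; stack = [(
pos 14: push '('; stack = [((
pos 15: push '{'; stack = [(({
pos 16: '}' matches '{'; pop; stack = [((
pos 17: ')' matches '('; pop; stack = [(
pos 18: push '['; stack = [([
pos 19: ']' matches '['; pop; stack = [(
pos 20: push '('; stack = [((
pos 21: ')' matches '('; pop; stack = [(
pos 22: ')' matches '('; pop; stack = [
pos 23: push '['; stack = [[
pos 24: ']' matches '['; pop; stack = [
pos 25: push '['; stack = [[
pos 26: ']' matches '['; pop; stack = [
pos 27: push '{'; stack = [{
pos 28: push '{'; stack = [{{
pos 29: '}' matches '{'; pop; stack = [{
pos 30: push '{'; stack = [{{
pos 31: '}' matches '{'; pop; stack = [{
pos 32: '}' matches '{'; pop; stack = [
pos 33: ']' matches '['; pop; stack = (empty)
end: stack empty → VALID
Verdict: properly nested → yes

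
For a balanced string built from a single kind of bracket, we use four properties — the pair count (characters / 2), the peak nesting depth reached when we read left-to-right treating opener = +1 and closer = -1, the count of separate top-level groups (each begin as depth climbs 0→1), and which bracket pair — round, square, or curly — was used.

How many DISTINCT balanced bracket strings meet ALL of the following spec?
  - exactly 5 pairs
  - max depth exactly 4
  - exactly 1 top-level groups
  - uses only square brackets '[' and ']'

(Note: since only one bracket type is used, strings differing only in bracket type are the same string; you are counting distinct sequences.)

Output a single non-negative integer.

Spec: pairs=5 depth=4 groups=1
Count(depth <= 4) = 13
Count(depth <= 3) = 8
Count(depth == 4) = 13 - 8 = 5

Answer: 5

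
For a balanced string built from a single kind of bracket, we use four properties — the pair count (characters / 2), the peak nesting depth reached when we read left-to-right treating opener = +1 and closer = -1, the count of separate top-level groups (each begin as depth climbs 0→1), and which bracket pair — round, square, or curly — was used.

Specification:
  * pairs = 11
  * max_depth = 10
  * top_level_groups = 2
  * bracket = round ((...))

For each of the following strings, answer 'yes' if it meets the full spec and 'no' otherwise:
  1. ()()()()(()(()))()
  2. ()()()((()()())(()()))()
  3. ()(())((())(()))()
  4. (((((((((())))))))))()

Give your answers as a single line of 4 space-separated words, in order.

String 1 '()()()()(()(()))()': depth seq [1 0 1 0 1 0 1 0 1 2 1 2 3 2 1 0 1 0]
  -> pairs=9 depth=3 groups=6 -> no
String 2 '()()()((()()())(()()))()': depth seq [1 0 1 0 1 0 1 2 3 2 3 2 3 2 1 2 3 2 3 2 1 0 1 0]
  -> pairs=12 depth=3 groups=5 -> no
String 3 '()(())((())(()))()': depth seq [1 0 1 2 1 0 1 2 3 2 1 2 3 2 1 0 1 0]
  -> pairs=9 depth=3 groups=4 -> no
String 4 '(((((((((())))))))))()': depth seq [1 2 3 4 5 6 7 8 9 10 9 8 7 6 5 4 3 2 1 0 1 0]
  -> pairs=11 depth=10 groups=2 -> yes

Answer: no no no yes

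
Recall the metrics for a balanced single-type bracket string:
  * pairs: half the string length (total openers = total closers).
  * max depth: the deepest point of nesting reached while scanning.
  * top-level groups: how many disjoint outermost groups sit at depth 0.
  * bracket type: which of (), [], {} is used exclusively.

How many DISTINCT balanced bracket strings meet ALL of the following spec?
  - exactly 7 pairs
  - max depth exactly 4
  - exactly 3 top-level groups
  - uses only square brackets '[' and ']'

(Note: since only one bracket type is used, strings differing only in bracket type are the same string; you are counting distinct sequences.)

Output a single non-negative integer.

Spec: pairs=7 depth=4 groups=3
Count(depth <= 4) = 87
Count(depth <= 3) = 66
Count(depth == 4) = 87 - 66 = 21

Answer: 21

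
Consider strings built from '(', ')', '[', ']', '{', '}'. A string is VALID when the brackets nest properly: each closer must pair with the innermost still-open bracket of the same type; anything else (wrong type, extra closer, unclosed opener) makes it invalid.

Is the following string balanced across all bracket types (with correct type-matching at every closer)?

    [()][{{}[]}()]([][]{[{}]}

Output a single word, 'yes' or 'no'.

Answer: no

Derivation:
pos 0: push '['; stack = [
pos 1: push '('; stack = [(
pos 2: ')' matches '('; pop; stack = [
pos 3: ']' matches '['; pop; stack = (empty)
pos 4: push '['; stack = [
pos 5: push '{'; stack = [{
pos 6: push '{'; stack = [{{
pos 7: '}' matches '{'; pop; stack = [{
pos 8: push '['; stack = [{[
pos 9: ']' matches '['; pop; stack = [{
pos 10: '}' matches '{'; pop; stack = [
pos 11: push '('; stack = [(
pos 12: ')' matches '('; pop; stack = [
pos 13: ']' matches '['; pop; stack = (empty)
pos 14: push '('; stack = (
pos 15: push '['; stack = ([
pos 16: ']' matches '['; pop; stack = (
pos 17: push '['; stack = ([
pos 18: ']' matches '['; pop; stack = (
pos 19: push '{'; stack = ({
pos 20: push '['; stack = ({[
pos 21: push '{'; stack = ({[{
pos 22: '}' matches '{'; pop; stack = ({[
pos 23: ']' matches '['; pop; stack = ({
pos 24: '}' matches '{'; pop; stack = (
end: stack still non-empty (() → INVALID
Verdict: unclosed openers at end: ( → no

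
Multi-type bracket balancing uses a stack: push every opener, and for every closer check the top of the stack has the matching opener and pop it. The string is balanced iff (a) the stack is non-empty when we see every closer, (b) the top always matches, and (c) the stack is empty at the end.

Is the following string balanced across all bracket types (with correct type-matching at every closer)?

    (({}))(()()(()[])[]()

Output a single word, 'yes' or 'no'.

pos 0: push '('; stack = (
pos 1: push '('; stack = ((
pos 2: push '{'; stack = (({
pos 3: '}' matches '{'; pop; stack = ((
pos 4: ')' matches '('; pop; stack = (
pos 5: ')' matches '('; pop; stack = (empty)
pos 6: push '('; stack = (
pos 7: push '('; stack = ((
pos 8: ')' matches '('; pop; stack = (
pos 9: push '('; stack = ((
pos 10: ')' matches '('; pop; stack = (
pos 11: push '('; stack = ((
pos 12: push '('; stack = (((
pos 13: ')' matches '('; pop; stack = ((
pos 14: push '['; stack = (([
pos 15: ']' matches '['; pop; stack = ((
pos 16: ')' matches '('; pop; stack = (
pos 17: push '['; stack = ([
pos 18: ']' matches '['; pop; stack = (
pos 19: push '('; stack = ((
pos 20: ')' matches '('; pop; stack = (
end: stack still non-empty (() → INVALID
Verdict: unclosed openers at end: ( → no

Answer: no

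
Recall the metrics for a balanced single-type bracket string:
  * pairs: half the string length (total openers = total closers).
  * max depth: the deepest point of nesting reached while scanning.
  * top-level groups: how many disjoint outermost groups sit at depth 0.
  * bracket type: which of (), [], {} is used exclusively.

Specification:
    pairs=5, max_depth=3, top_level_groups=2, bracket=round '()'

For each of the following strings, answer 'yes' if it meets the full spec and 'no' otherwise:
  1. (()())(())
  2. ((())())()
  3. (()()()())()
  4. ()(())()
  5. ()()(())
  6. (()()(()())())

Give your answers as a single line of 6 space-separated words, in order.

String 1 '(()())(())': depth seq [1 2 1 2 1 0 1 2 1 0]
  -> pairs=5 depth=2 groups=2 -> no
String 2 '((())())()': depth seq [1 2 3 2 1 2 1 0 1 0]
  -> pairs=5 depth=3 groups=2 -> yes
String 3 '(()()()())()': depth seq [1 2 1 2 1 2 1 2 1 0 1 0]
  -> pairs=6 depth=2 groups=2 -> no
String 4 '()(())()': depth seq [1 0 1 2 1 0 1 0]
  -> pairs=4 depth=2 groups=3 -> no
String 5 '()()(())': depth seq [1 0 1 0 1 2 1 0]
  -> pairs=4 depth=2 groups=3 -> no
String 6 '(()()(()())())': depth seq [1 2 1 2 1 2 3 2 3 2 1 2 1 0]
  -> pairs=7 depth=3 groups=1 -> no

Answer: no yes no no no no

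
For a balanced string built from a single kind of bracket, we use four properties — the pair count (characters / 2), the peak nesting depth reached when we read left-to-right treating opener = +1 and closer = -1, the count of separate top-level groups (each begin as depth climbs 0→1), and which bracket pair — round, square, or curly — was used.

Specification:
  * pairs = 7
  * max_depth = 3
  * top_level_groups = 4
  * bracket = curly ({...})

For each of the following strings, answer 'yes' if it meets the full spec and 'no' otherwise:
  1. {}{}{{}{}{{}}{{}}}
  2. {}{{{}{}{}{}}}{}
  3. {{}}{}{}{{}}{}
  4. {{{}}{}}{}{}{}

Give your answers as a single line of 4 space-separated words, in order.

String 1 '{}{}{{}{}{{}}{{}}}': depth seq [1 0 1 0 1 2 1 2 1 2 3 2 1 2 3 2 1 0]
  -> pairs=9 depth=3 groups=3 -> no
String 2 '{}{{{}{}{}{}}}{}': depth seq [1 0 1 2 3 2 3 2 3 2 3 2 1 0 1 0]
  -> pairs=8 depth=3 groups=3 -> no
String 3 '{{}}{}{}{{}}{}': depth seq [1 2 1 0 1 0 1 0 1 2 1 0 1 0]
  -> pairs=7 depth=2 groups=5 -> no
String 4 '{{{}}{}}{}{}{}': depth seq [1 2 3 2 1 2 1 0 1 0 1 0 1 0]
  -> pairs=7 depth=3 groups=4 -> yes

Answer: no no no yes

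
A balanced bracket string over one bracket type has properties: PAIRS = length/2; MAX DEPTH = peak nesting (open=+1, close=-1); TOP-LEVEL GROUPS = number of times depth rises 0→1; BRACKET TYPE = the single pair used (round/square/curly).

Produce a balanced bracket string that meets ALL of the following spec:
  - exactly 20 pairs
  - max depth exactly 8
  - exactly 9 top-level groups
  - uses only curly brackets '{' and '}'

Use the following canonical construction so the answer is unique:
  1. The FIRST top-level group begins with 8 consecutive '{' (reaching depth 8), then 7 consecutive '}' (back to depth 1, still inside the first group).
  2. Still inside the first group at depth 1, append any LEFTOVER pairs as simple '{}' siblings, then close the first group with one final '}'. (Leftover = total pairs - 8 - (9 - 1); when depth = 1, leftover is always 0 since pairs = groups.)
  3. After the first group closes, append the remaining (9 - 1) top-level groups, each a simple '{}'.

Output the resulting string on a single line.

Spec: pairs=20 depth=8 groups=9
Leftover pairs = 20 - 8 - (9-1) = 4
First group: deep chain of depth 8 + 4 sibling pairs
Remaining 8 groups: simple '{}' each

Answer: {{{{{{{{}}}}}}}{}{}{}{}}{}{}{}{}{}{}{}{}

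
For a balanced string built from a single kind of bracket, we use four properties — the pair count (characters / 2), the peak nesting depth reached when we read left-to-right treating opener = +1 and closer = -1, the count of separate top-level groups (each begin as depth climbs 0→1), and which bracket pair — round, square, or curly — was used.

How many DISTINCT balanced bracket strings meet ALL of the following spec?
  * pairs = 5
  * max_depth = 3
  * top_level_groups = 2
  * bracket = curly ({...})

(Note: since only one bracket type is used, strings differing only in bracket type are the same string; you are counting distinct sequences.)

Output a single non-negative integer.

Answer: 8

Derivation:
Spec: pairs=5 depth=3 groups=2
Count(depth <= 3) = 12
Count(depth <= 2) = 4
Count(depth == 3) = 12 - 4 = 8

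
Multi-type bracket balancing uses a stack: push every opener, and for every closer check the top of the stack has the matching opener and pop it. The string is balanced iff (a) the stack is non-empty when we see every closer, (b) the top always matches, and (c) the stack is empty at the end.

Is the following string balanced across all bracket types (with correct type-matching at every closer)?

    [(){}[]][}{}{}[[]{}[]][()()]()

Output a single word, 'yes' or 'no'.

Answer: no

Derivation:
pos 0: push '['; stack = [
pos 1: push '('; stack = [(
pos 2: ')' matches '('; pop; stack = [
pos 3: push '{'; stack = [{
pos 4: '}' matches '{'; pop; stack = [
pos 5: push '['; stack = [[
pos 6: ']' matches '['; pop; stack = [
pos 7: ']' matches '['; pop; stack = (empty)
pos 8: push '['; stack = [
pos 9: saw closer '}' but top of stack is '[' (expected ']') → INVALID
Verdict: type mismatch at position 9: '}' closes '[' → no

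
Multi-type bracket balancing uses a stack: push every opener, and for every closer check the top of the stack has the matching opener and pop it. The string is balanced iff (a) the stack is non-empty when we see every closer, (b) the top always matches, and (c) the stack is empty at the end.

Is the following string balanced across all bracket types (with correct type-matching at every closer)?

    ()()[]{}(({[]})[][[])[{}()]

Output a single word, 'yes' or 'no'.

Answer: no

Derivation:
pos 0: push '('; stack = (
pos 1: ')' matches '('; pop; stack = (empty)
pos 2: push '('; stack = (
pos 3: ')' matches '('; pop; stack = (empty)
pos 4: push '['; stack = [
pos 5: ']' matches '['; pop; stack = (empty)
pos 6: push '{'; stack = {
pos 7: '}' matches '{'; pop; stack = (empty)
pos 8: push '('; stack = (
pos 9: push '('; stack = ((
pos 10: push '{'; stack = (({
pos 11: push '['; stack = (({[
pos 12: ']' matches '['; pop; stack = (({
pos 13: '}' matches '{'; pop; stack = ((
pos 14: ')' matches '('; pop; stack = (
pos 15: push '['; stack = ([
pos 16: ']' matches '['; pop; stack = (
pos 17: push '['; stack = ([
pos 18: push '['; stack = ([[
pos 19: ']' matches '['; pop; stack = ([
pos 20: saw closer ')' but top of stack is '[' (expected ']') → INVALID
Verdict: type mismatch at position 20: ')' closes '[' → no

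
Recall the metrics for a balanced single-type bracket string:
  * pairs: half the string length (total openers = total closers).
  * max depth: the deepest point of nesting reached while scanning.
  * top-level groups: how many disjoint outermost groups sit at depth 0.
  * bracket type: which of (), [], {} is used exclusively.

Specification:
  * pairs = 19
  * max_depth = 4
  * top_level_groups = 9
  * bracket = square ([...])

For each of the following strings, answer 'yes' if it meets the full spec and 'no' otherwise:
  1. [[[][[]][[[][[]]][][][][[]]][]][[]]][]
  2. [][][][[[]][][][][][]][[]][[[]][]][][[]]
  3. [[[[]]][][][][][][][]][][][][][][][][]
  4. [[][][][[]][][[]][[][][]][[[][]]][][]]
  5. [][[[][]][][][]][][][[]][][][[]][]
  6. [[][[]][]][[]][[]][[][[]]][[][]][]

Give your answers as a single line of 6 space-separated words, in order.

Answer: no no yes no no no

Derivation:
String 1 '[[[][[]][[[][[]]][][][][[]]][]][[]]][]': depth seq [1 2 3 2 3 4 3 2 3 4 5 4 5 6 5 4 3 4 3 4 3 4 3 4 5 4 3 2 3 2 1 2 3 2 1 0 1 0]
  -> pairs=19 depth=6 groups=2 -> no
String 2 '[][][][[[]][][][][][]][[]][[[]][]][][[]]': depth seq [1 0 1 0 1 0 1 2 3 2 1 2 1 2 1 2 1 2 1 2 1 0 1 2 1 0 1 2 3 2 1 2 1 0 1 0 1 2 1 0]
  -> pairs=20 depth=3 groups=8 -> no
String 3 '[[[[]]][][][][][][][]][][][][][][][][]': depth seq [1 2 3 4 3 2 1 2 1 2 1 2 1 2 1 2 1 2 1 2 1 0 1 0 1 0 1 0 1 0 1 0 1 0 1 0 1 0]
  -> pairs=19 depth=4 groups=9 -> yes
String 4 '[[][][][[]][][[]][[][][]][[[][]]][][]]': depth seq [1 2 1 2 1 2 1 2 3 2 1 2 1 2 3 2 1 2 3 2 3 2 3 2 1 2 3 4 3 4 3 2 1 2 1 2 1 0]
  -> pairs=19 depth=4 groups=1 -> no
String 5 '[][[[][]][][][]][][][[]][][][[]][]': depth seq [1 0 1 2 3 2 3 2 1 2 1 2 1 2 1 0 1 0 1 0 1 2 1 0 1 0 1 0 1 2 1 0 1 0]
  -> pairs=17 depth=3 groups=9 -> no
String 6 '[[][[]][]][[]][[]][[][[]]][[][]][]': depth seq [1 2 1 2 3 2 1 2 1 0 1 2 1 0 1 2 1 0 1 2 1 2 3 2 1 0 1 2 1 2 1 0 1 0]
  -> pairs=17 depth=3 groups=6 -> no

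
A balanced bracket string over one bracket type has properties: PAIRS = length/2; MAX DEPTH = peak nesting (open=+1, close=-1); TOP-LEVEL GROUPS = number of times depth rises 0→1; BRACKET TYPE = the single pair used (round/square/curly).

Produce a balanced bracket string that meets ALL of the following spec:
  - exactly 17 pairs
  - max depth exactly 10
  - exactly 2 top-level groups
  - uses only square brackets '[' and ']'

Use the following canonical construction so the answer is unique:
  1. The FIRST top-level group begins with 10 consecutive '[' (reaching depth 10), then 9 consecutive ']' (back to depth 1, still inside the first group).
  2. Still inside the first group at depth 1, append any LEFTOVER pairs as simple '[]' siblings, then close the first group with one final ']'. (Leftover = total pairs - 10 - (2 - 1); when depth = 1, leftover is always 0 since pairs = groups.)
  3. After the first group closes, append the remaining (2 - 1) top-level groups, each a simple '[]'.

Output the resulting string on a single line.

Spec: pairs=17 depth=10 groups=2
Leftover pairs = 17 - 10 - (2-1) = 6
First group: deep chain of depth 10 + 6 sibling pairs
Remaining 1 groups: simple '[]' each

Answer: [[[[[[[[[[]]]]]]]]][][][][][][]][]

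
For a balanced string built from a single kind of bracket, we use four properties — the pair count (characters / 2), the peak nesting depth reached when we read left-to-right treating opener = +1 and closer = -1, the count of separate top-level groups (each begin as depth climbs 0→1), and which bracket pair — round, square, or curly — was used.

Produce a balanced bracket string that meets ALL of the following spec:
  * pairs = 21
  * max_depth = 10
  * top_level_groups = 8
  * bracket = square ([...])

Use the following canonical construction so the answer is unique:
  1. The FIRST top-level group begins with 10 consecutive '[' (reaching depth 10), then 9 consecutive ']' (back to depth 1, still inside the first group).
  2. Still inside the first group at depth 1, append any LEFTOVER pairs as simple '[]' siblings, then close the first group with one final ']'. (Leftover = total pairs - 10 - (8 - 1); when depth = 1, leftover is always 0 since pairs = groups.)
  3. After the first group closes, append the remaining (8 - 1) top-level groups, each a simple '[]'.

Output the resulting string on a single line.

Answer: [[[[[[[[[[]]]]]]]]][][][][]][][][][][][][]

Derivation:
Spec: pairs=21 depth=10 groups=8
Leftover pairs = 21 - 10 - (8-1) = 4
First group: deep chain of depth 10 + 4 sibling pairs
Remaining 7 groups: simple '[]' each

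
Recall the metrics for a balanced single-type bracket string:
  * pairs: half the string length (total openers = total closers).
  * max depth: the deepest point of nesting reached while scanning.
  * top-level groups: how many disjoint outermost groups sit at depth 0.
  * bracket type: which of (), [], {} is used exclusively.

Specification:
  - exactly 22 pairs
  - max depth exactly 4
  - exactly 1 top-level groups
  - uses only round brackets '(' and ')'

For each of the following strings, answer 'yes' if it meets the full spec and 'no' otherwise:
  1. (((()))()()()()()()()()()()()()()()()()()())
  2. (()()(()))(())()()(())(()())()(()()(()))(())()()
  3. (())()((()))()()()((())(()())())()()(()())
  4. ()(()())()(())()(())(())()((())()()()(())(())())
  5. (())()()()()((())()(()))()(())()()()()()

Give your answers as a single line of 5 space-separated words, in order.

Answer: yes no no no no

Derivation:
String 1 '(((()))()()()()()()()()()()()()()()()()()())': depth seq [1 2 3 4 3 2 1 2 1 2 1 2 1 2 1 2 1 2 1 2 1 2 1 2 1 2 1 2 1 2 1 2 1 2 1 2 1 2 1 2 1 2 1 0]
  -> pairs=22 depth=4 groups=1 -> yes
String 2 '(()()(()))(())()()(())(()())()(()()(()))(())()()': depth seq [1 2 1 2 1 2 3 2 1 0 1 2 1 0 1 0 1 0 1 2 1 0 1 2 1 2 1 0 1 0 1 2 1 2 1 2 3 2 1 0 1 2 1 0 1 0 1 0]
  -> pairs=24 depth=3 groups=11 -> no
String 3 '(())()((()))()()()((())(()())())()()(()())': depth seq [1 2 1 0 1 0 1 2 3 2 1 0 1 0 1 0 1 0 1 2 3 2 1 2 3 2 3 2 1 2 1 0 1 0 1 0 1 2 1 2 1 0]
  -> pairs=21 depth=3 groups=10 -> no
String 4 '()(()())()(())()(())(())()((())()()()(())(())())': depth seq [1 0 1 2 1 2 1 0 1 0 1 2 1 0 1 0 1 2 1 0 1 2 1 0 1 0 1 2 3 2 1 2 1 2 1 2 1 2 3 2 1 2 3 2 1 2 1 0]
  -> pairs=24 depth=3 groups=9 -> no
String 5 '(())()()()()((())()(()))()(())()()()()()': depth seq [1 2 1 0 1 0 1 0 1 0 1 0 1 2 3 2 1 2 1 2 3 2 1 0 1 0 1 2 1 0 1 0 1 0 1 0 1 0 1 0]
  -> pairs=20 depth=3 groups=13 -> no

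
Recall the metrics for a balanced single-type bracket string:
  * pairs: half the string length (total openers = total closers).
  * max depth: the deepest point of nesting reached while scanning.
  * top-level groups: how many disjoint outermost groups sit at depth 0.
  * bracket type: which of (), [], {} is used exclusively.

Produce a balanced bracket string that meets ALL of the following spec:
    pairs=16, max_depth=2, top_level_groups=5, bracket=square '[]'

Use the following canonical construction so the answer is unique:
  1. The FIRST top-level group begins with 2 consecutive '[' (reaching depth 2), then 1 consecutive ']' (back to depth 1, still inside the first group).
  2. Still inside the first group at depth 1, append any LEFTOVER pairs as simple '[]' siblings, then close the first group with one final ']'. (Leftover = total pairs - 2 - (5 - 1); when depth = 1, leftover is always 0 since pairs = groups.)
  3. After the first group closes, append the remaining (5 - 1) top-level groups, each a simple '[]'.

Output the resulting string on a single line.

Answer: [[][][][][][][][][][][]][][][][]

Derivation:
Spec: pairs=16 depth=2 groups=5
Leftover pairs = 16 - 2 - (5-1) = 10
First group: deep chain of depth 2 + 10 sibling pairs
Remaining 4 groups: simple '[]' each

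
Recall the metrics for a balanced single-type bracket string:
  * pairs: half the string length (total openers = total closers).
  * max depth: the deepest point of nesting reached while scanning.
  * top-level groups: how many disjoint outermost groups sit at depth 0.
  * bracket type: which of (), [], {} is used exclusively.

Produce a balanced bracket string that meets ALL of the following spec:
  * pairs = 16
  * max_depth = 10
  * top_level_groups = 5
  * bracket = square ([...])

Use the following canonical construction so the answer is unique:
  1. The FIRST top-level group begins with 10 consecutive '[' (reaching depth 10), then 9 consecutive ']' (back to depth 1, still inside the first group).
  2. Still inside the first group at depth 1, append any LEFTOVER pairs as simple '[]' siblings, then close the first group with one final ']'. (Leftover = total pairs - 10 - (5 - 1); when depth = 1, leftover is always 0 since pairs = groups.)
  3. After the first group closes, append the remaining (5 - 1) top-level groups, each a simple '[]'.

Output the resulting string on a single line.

Answer: [[[[[[[[[[]]]]]]]]][][]][][][][]

Derivation:
Spec: pairs=16 depth=10 groups=5
Leftover pairs = 16 - 10 - (5-1) = 2
First group: deep chain of depth 10 + 2 sibling pairs
Remaining 4 groups: simple '[]' each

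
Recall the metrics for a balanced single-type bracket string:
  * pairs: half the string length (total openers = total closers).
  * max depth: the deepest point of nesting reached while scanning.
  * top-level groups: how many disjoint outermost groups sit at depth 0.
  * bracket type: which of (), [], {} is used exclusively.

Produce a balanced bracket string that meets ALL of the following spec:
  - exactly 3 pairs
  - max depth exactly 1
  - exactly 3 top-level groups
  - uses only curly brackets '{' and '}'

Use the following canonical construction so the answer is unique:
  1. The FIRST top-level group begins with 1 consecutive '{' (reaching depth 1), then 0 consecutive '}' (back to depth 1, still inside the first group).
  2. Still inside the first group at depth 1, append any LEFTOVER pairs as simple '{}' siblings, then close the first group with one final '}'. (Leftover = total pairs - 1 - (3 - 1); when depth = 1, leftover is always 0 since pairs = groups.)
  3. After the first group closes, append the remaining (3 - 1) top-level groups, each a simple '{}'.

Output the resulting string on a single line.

Answer: {}{}{}

Derivation:
Spec: pairs=3 depth=1 groups=3
Leftover pairs = 3 - 1 - (3-1) = 0
First group: deep chain of depth 1 + 0 sibling pairs
Remaining 2 groups: simple '{}' each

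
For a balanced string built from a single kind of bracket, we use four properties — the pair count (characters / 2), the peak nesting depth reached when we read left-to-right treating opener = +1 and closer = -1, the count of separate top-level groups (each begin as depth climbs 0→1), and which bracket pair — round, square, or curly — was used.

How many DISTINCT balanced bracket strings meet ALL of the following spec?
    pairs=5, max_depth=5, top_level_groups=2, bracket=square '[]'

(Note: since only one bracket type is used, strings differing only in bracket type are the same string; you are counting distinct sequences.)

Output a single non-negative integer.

Spec: pairs=5 depth=5 groups=2
Count(depth <= 5) = 14
Count(depth <= 4) = 14
Count(depth == 5) = 14 - 14 = 0

Answer: 0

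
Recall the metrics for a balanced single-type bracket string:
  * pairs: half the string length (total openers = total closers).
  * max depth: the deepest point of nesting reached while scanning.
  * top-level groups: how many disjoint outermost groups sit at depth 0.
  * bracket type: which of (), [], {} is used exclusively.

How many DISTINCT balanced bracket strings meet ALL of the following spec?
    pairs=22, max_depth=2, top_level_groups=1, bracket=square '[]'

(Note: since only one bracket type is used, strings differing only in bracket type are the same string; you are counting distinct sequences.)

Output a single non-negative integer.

Answer: 1

Derivation:
Spec: pairs=22 depth=2 groups=1
Count(depth <= 2) = 1
Count(depth <= 1) = 0
Count(depth == 2) = 1 - 0 = 1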